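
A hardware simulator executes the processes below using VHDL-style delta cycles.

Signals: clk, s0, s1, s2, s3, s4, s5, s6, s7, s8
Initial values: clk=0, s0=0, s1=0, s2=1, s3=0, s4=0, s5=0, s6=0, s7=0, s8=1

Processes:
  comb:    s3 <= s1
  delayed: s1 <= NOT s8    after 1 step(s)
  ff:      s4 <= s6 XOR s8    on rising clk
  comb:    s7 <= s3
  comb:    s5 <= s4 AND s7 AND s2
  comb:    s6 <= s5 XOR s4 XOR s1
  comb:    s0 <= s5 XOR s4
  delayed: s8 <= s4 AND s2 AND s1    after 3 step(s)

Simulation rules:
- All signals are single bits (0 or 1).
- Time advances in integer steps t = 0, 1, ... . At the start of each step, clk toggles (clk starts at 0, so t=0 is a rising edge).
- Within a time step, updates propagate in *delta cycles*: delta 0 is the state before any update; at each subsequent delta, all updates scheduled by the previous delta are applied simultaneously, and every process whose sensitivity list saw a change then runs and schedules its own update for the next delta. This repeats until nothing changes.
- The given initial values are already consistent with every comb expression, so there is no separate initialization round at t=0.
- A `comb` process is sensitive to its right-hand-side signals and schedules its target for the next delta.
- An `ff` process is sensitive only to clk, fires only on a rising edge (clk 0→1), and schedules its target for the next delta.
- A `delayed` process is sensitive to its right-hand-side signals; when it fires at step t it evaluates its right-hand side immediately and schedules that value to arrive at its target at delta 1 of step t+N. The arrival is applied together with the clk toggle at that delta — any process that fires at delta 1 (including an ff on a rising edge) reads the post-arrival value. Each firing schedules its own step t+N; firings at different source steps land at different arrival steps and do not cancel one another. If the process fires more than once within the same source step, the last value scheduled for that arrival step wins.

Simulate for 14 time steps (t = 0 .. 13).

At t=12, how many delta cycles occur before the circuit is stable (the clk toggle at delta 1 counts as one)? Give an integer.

3

[bits: s4,s5,s3,s0,s7,s6,clk,s1,s2,s8]
t=0: Δ0=0000000011 Δ1=0000001011 Δ2=1000001011 Δ3=1001011011 | 3Δ
t=1: Δ0=1001011011 Δ1=1001010011 | 1Δ
t=2: Δ0=1001010011 Δ1=1001011011 Δ2=0001011011 Δ3=0000001011 | 3Δ
t=3: Δ0=0000001011 Δ1=0000000010 | 1Δ
t=4: Δ0=0000000010 Δ1=0000001110 Δ2=0010011110 Δ3=0010111110 | 3Δ
t=5: Δ0=0010111110 Δ1=0010110110 | 1Δ
t=6: Δ0=0010110110 Δ1=0010111110 Δ2=1010111110 Δ3=1111101110 Δ4=1110111110 | 4Δ
t=7: Δ0=1110111110 Δ1=1110110110 | 1Δ
t=8: Δ0=1110110110 Δ1=1110111110 | 1Δ
t=9: Δ0=1110111110 Δ1=1110110111 | 1Δ
t=10: Δ0=1110110111 Δ1=1110111011 Δ2=0100101011 Δ3=0001011011 Δ4=0000001011 | 4Δ
t=11: Δ0=0000001011 Δ1=0000000011 | 1Δ
t=12: Δ0=0000000011 Δ1=0000001011 Δ2=1000001011 Δ3=1001011011 | 3Δ
t=13: Δ0=1001011011 Δ1=1001010010 | 1Δ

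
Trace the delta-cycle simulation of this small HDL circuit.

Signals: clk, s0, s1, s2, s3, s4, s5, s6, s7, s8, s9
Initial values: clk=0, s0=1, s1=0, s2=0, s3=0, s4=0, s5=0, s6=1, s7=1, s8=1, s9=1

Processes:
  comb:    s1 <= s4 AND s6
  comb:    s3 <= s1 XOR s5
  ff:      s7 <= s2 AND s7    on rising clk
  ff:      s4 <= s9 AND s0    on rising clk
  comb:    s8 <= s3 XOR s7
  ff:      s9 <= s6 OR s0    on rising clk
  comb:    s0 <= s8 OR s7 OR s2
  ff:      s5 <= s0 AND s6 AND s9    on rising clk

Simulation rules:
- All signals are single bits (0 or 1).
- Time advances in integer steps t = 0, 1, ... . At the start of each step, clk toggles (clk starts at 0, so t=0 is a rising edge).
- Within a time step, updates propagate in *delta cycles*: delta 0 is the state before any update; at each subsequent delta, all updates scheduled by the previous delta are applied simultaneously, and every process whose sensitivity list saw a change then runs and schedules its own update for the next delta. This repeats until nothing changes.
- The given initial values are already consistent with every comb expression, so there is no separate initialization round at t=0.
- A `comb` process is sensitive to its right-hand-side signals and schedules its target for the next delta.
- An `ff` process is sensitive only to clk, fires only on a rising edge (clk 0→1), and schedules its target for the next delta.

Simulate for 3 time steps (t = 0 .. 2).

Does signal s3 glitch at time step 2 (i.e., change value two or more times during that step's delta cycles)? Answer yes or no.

t0.Δ0 s7=1 s4=0 s9=1 s3=0 s5=0 s6=1 s2=0 clk=0 s1=0 s8=1 s0=1
t0.Δ1 s7=1 s4=0 s9=1 s3=0 s5=0 s6=1 s2=0 clk=1 s1=0 s8=1 s0=1
t0.Δ2 s7=0 s4=1 s9=1 s3=0 s5=1 s6=1 s2=0 clk=1 s1=0 s8=1 s0=1
t0.Δ3 s7=0 s4=1 s9=1 s3=1 s5=1 s6=1 s2=0 clk=1 s1=1 s8=0 s0=1
t0.Δ4 s7=0 s4=1 s9=1 s3=0 s5=1 s6=1 s2=0 clk=1 s1=1 s8=1 s0=0
t0.Δ5 s7=0 s4=1 s9=1 s3=0 s5=1 s6=1 s2=0 clk=1 s1=1 s8=0 s0=1
t0.Δ6 s7=0 s4=1 s9=1 s3=0 s5=1 s6=1 s2=0 clk=1 s1=1 s8=0 s0=0
t1.Δ0 s7=0 s4=1 s9=1 s3=0 s5=1 s6=1 s2=0 clk=1 s1=1 s8=0 s0=0
t1.Δ1 s7=0 s4=1 s9=1 s3=0 s5=1 s6=1 s2=0 clk=0 s1=1 s8=0 s0=0
t2.Δ0 s7=0 s4=1 s9=1 s3=0 s5=1 s6=1 s2=0 clk=0 s1=1 s8=0 s0=0
t2.Δ1 s7=0 s4=1 s9=1 s3=0 s5=1 s6=1 s2=0 clk=1 s1=1 s8=0 s0=0
t2.Δ2 s7=0 s4=0 s9=1 s3=0 s5=0 s6=1 s2=0 clk=1 s1=1 s8=0 s0=0
t2.Δ3 s7=0 s4=0 s9=1 s3=1 s5=0 s6=1 s2=0 clk=1 s1=0 s8=0 s0=0
t2.Δ4 s7=0 s4=0 s9=1 s3=0 s5=0 s6=1 s2=0 clk=1 s1=0 s8=1 s0=0
t2.Δ5 s7=0 s4=0 s9=1 s3=0 s5=0 s6=1 s2=0 clk=1 s1=0 s8=0 s0=1
t2.Δ6 s7=0 s4=0 s9=1 s3=0 s5=0 s6=1 s2=0 clk=1 s1=0 s8=0 s0=0

yes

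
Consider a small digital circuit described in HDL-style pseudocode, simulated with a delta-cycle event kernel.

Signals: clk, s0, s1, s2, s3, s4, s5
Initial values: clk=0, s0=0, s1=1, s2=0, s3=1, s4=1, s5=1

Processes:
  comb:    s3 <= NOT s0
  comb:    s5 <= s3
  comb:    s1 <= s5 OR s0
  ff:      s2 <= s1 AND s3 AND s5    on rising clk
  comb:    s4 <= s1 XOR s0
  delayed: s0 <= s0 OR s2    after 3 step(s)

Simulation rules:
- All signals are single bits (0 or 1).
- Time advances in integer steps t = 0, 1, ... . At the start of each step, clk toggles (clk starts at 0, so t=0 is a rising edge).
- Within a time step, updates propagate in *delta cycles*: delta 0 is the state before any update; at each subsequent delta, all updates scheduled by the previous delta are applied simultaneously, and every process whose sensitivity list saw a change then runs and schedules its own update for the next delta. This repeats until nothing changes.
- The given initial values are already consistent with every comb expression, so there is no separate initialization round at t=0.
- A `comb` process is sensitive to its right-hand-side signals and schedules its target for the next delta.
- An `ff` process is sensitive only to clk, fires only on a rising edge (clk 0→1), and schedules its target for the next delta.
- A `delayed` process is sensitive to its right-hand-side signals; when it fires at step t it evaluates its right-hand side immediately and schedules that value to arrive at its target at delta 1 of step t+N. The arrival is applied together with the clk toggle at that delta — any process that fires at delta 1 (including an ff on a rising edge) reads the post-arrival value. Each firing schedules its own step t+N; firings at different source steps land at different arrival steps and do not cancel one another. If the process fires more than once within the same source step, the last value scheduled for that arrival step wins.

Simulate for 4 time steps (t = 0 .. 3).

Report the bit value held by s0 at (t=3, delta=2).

1

t0.Δ0 s5=1 clk=0 s4=1 s2=0 s1=1 s3=1 s0=0
t0.Δ1 s5=1 clk=1 s4=1 s2=0 s1=1 s3=1 s0=0
t0.Δ2 s5=1 clk=1 s4=1 s2=1 s1=1 s3=1 s0=0
t1.Δ0 s5=1 clk=1 s4=1 s2=1 s1=1 s3=1 s0=0
t1.Δ1 s5=1 clk=0 s4=1 s2=1 s1=1 s3=1 s0=0
t2.Δ0 s5=1 clk=0 s4=1 s2=1 s1=1 s3=1 s0=0
t2.Δ1 s5=1 clk=1 s4=1 s2=1 s1=1 s3=1 s0=0
t3.Δ0 s5=1 clk=1 s4=1 s2=1 s1=1 s3=1 s0=0
t3.Δ1 s5=1 clk=0 s4=1 s2=1 s1=1 s3=1 s0=1
t3.Δ2 s5=1 clk=0 s4=0 s2=1 s1=1 s3=0 s0=1
t3.Δ3 s5=0 clk=0 s4=0 s2=1 s1=1 s3=0 s0=1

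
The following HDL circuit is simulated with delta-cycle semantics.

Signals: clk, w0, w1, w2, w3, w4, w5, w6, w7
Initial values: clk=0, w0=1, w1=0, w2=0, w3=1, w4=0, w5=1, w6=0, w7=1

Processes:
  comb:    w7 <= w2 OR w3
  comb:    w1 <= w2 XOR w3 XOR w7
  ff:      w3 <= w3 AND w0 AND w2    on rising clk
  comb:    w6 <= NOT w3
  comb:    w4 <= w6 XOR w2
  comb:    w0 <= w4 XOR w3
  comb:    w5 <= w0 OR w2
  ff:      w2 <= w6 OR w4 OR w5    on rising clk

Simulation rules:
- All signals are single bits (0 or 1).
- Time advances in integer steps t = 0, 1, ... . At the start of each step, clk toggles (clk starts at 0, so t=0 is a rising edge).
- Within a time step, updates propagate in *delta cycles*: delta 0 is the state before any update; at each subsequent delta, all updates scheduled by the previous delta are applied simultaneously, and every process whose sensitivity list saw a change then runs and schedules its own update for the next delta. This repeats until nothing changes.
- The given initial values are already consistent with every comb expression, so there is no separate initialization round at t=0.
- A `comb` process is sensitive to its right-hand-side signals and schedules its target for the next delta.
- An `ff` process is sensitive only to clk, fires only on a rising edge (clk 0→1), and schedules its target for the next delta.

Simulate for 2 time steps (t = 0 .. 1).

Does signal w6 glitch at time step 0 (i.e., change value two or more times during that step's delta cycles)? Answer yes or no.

t0.Δ0 clk=0 w6=0 w5=1 w7=1 w1=0 w2=0 w0=1 w3=1 w4=0
t0.Δ1 clk=1 w6=0 w5=1 w7=1 w1=0 w2=0 w0=1 w3=1 w4=0
t0.Δ2 clk=1 w6=0 w5=1 w7=1 w1=0 w2=1 w0=1 w3=0 w4=0
t0.Δ3 clk=1 w6=1 w5=1 w7=1 w1=0 w2=1 w0=0 w3=0 w4=1
t0.Δ4 clk=1 w6=1 w5=1 w7=1 w1=0 w2=1 w0=1 w3=0 w4=0
t0.Δ5 clk=1 w6=1 w5=1 w7=1 w1=0 w2=1 w0=0 w3=0 w4=0
t1.Δ0 clk=1 w6=1 w5=1 w7=1 w1=0 w2=1 w0=0 w3=0 w4=0
t1.Δ1 clk=0 w6=1 w5=1 w7=1 w1=0 w2=1 w0=0 w3=0 w4=0

no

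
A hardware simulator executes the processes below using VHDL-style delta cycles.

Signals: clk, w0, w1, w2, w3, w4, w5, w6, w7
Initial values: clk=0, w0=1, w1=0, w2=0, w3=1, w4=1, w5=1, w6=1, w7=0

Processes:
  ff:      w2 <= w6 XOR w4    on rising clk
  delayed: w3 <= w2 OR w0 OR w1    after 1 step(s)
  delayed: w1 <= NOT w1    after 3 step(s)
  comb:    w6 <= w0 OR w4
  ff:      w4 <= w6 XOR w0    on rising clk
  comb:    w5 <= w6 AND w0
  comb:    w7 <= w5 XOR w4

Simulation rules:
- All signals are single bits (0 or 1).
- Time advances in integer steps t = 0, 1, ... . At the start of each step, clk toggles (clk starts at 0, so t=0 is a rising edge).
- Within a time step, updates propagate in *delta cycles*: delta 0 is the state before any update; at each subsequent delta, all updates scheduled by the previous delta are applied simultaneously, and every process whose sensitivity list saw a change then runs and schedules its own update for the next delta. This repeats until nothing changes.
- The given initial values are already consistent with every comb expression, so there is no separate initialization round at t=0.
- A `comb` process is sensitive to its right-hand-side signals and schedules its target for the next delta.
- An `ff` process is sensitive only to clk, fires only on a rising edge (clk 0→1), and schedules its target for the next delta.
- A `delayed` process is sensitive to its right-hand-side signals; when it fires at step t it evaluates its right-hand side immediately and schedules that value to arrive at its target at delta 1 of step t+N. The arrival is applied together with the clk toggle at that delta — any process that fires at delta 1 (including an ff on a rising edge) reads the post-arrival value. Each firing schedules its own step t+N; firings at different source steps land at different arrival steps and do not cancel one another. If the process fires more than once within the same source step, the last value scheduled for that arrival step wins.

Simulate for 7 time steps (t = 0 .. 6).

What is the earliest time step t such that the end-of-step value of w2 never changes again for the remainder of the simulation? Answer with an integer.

[bits: w6,w1,clk,w0,w3,w4,w7,w2,w5]
t=0: Δ0=100111001 Δ1=101111001 Δ2=101110001 Δ3=101110101 | 3Δ
t=1: Δ0=101110101 Δ1=100110101 | 1Δ
t=2: Δ0=100110101 Δ1=101110101 Δ2=101110111 | 2Δ
t=3: Δ0=101110111 Δ1=100110111 | 1Δ
t=4: Δ0=100110111 Δ1=101110111 | 1Δ
t=5: Δ0=101110111 Δ1=100110111 | 1Δ
t=6: Δ0=100110111 Δ1=101110111 | 1Δ

2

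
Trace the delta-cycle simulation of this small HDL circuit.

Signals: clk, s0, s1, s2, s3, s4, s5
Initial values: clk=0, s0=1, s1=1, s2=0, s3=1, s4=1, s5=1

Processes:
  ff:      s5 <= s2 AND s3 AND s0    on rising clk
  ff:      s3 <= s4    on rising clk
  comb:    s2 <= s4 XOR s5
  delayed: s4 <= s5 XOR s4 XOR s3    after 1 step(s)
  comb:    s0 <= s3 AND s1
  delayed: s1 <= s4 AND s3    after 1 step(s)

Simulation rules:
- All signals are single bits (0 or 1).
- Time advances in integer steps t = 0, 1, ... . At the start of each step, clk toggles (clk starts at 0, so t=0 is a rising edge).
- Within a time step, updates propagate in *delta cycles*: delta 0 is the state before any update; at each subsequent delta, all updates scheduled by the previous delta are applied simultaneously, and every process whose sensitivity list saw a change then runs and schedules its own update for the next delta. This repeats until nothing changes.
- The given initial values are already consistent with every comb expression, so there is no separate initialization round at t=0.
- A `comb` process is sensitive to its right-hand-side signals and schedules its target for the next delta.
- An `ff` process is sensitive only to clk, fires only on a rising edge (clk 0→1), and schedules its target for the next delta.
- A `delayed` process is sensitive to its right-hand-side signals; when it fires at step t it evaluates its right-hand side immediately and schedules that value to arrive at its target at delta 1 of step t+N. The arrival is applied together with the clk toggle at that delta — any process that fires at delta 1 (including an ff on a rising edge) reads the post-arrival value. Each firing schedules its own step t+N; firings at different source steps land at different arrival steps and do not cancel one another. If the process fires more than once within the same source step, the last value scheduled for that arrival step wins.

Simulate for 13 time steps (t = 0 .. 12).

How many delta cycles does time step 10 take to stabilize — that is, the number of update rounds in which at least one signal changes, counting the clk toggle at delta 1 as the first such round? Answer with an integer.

2

t=0 Δ0: clk=0 s1=1 s5=1 s4=1 s0=1 s3=1 s2=0
  Δ1: clk:0→1
  Δ2: s5:1→0
  Δ3: s2:0→1
  (3Δ to stable)
t=1 Δ0: clk=1 s1=1 s5=0 s4=1 s0=1 s3=1 s2=1
  Δ1: clk:1→0, s4:1→0
  Δ2: s2:1→0
  (2Δ to stable)
t=2 Δ0: clk=0 s1=1 s5=0 s4=0 s0=1 s3=1 s2=0
  Δ1: clk:0→1, s1:1→0, s4:0→1
  Δ2: s0:1→0, s2:0→1
  (2Δ to stable)
t=3 Δ0: clk=1 s1=0 s5=0 s4=1 s0=0 s3=1 s2=1
  Δ1: clk:1→0, s1:0→1, s4:1→0
  Δ2: s0:0→1, s2:1→0
  (2Δ to stable)
t=4 Δ0: clk=0 s1=1 s5=0 s4=0 s0=1 s3=1 s2=0
  Δ1: clk:0→1, s1:1→0, s4:0→1
  Δ2: s0:1→0, s2:0→1
  (2Δ to stable)
t=5 Δ0: clk=1 s1=0 s5=0 s4=1 s0=0 s3=1 s2=1
  Δ1: clk:1→0, s1:0→1, s4:1→0
  Δ2: s0:0→1, s2:1→0
  (2Δ to stable)
t=6 Δ0: clk=0 s1=1 s5=0 s4=0 s0=1 s3=1 s2=0
  Δ1: clk:0→1, s1:1→0, s4:0→1
  Δ2: s0:1→0, s2:0→1
  (2Δ to stable)
t=7 Δ0: clk=1 s1=0 s5=0 s4=1 s0=0 s3=1 s2=1
  Δ1: clk:1→0, s1:0→1, s4:1→0
  Δ2: s0:0→1, s2:1→0
  (2Δ to stable)
t=8 Δ0: clk=0 s1=1 s5=0 s4=0 s0=1 s3=1 s2=0
  Δ1: clk:0→1, s1:1→0, s4:0→1
  Δ2: s0:1→0, s2:0→1
  (2Δ to stable)
t=9 Δ0: clk=1 s1=0 s5=0 s4=1 s0=0 s3=1 s2=1
  Δ1: clk:1→0, s1:0→1, s4:1→0
  Δ2: s0:0→1, s2:1→0
  (2Δ to stable)
t=10 Δ0: clk=0 s1=1 s5=0 s4=0 s0=1 s3=1 s2=0
  Δ1: clk:0→1, s1:1→0, s4:0→1
  Δ2: s0:1→0, s2:0→1
  (2Δ to stable)
t=11 Δ0: clk=1 s1=0 s5=0 s4=1 s0=0 s3=1 s2=1
  Δ1: clk:1→0, s1:0→1, s4:1→0
  Δ2: s0:0→1, s2:1→0
  (2Δ to stable)
t=12 Δ0: clk=0 s1=1 s5=0 s4=0 s0=1 s3=1 s2=0
  Δ1: clk:0→1, s1:1→0, s4:0→1
  Δ2: s0:1→0, s2:0→1
  (2Δ to stable)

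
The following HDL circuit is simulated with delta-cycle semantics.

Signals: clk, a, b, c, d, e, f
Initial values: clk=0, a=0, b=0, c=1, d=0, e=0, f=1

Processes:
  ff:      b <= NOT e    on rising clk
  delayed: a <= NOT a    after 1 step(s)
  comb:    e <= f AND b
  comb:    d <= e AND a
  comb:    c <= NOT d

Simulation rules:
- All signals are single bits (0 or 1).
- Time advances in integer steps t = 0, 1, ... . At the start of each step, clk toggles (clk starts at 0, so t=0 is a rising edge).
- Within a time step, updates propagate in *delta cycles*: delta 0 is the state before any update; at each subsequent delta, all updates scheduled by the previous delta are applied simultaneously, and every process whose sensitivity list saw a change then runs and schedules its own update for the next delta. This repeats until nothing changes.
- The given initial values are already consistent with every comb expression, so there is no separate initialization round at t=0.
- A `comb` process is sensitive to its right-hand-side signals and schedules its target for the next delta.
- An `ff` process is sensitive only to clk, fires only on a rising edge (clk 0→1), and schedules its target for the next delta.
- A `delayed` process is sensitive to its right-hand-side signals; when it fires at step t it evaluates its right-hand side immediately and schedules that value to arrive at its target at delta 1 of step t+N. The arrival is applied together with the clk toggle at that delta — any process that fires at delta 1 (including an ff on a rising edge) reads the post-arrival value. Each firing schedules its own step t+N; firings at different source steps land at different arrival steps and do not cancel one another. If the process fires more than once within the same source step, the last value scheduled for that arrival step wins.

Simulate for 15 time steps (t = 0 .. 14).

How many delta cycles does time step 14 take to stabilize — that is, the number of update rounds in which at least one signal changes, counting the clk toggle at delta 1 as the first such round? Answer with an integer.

[bits: d,a,f,e,clk,b,c]
t=0: Δ0=0010001 Δ1=0010101 Δ2=0010111 Δ3=0011111 | 3Δ
t=1: Δ0=0011111 Δ1=0011011 | 1Δ
t=2: Δ0=0011011 Δ1=0011111 Δ2=0011101 Δ3=0010101 | 3Δ
t=3: Δ0=0010101 Δ1=0010001 | 1Δ
t=4: Δ0=0010001 Δ1=0010101 Δ2=0010111 Δ3=0011111 | 3Δ
t=5: Δ0=0011111 Δ1=0011011 | 1Δ
t=6: Δ0=0011011 Δ1=0011111 Δ2=0011101 Δ3=0010101 | 3Δ
t=7: Δ0=0010101 Δ1=0010001 | 1Δ
t=8: Δ0=0010001 Δ1=0010101 Δ2=0010111 Δ3=0011111 | 3Δ
t=9: Δ0=0011111 Δ1=0011011 | 1Δ
t=10: Δ0=0011011 Δ1=0011111 Δ2=0011101 Δ3=0010101 | 3Δ
t=11: Δ0=0010101 Δ1=0010001 | 1Δ
t=12: Δ0=0010001 Δ1=0010101 Δ2=0010111 Δ3=0011111 | 3Δ
t=13: Δ0=0011111 Δ1=0011011 | 1Δ
t=14: Δ0=0011011 Δ1=0011111 Δ2=0011101 Δ3=0010101 | 3Δ

3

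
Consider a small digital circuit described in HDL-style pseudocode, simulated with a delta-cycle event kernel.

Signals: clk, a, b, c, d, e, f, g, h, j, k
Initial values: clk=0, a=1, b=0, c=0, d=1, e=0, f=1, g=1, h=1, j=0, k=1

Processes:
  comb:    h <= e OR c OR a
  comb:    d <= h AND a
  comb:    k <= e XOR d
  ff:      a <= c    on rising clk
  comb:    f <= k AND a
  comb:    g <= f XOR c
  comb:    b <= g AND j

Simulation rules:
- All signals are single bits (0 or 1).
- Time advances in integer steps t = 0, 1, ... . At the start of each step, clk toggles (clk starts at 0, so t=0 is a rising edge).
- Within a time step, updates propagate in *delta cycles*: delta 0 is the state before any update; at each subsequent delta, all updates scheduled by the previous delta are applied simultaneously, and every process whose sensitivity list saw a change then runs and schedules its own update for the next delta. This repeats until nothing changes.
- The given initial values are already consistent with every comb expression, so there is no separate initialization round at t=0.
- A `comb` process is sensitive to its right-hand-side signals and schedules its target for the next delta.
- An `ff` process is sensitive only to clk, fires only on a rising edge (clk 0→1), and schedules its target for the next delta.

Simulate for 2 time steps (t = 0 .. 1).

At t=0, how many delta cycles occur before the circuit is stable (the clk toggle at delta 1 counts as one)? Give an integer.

4

t=0 Δ0: b=0 clk=0 h=1 d=1 a=1 g=1 e=0 k=1 f=1 c=0 j=0
  Δ1: clk:0→1
  Δ2: a:1→0
  Δ3: h:1→0, d:1→0, f:1→0
  Δ4: g:1→0, k:1→0
  (4Δ to stable)
t=1 Δ0: b=0 clk=1 h=0 d=0 a=0 g=0 e=0 k=0 f=0 c=0 j=0
  Δ1: clk:1→0
  (1Δ to stable)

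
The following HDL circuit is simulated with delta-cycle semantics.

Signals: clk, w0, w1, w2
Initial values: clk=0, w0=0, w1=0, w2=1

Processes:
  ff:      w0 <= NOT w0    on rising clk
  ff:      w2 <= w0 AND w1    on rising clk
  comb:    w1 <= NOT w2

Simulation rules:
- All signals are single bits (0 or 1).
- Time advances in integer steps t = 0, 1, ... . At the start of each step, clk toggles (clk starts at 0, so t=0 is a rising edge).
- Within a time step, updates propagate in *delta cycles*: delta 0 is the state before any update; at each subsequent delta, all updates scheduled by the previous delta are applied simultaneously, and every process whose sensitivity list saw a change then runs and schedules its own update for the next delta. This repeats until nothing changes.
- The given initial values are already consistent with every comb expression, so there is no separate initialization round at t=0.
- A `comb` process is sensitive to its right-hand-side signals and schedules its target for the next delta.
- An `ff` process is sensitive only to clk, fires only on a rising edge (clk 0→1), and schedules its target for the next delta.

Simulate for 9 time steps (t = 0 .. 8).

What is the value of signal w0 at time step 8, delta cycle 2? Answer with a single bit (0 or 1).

1

[bits: w1,clk,w0,w2]
t=0: Δ0=0001 Δ1=0101 Δ2=0110 Δ3=1110 | 3Δ
t=1: Δ0=1110 Δ1=1010 | 1Δ
t=2: Δ0=1010 Δ1=1110 Δ2=1101 Δ3=0101 | 3Δ
t=3: Δ0=0101 Δ1=0001 | 1Δ
t=4: Δ0=0001 Δ1=0101 Δ2=0110 Δ3=1110 | 3Δ
t=5: Δ0=1110 Δ1=1010 | 1Δ
t=6: Δ0=1010 Δ1=1110 Δ2=1101 Δ3=0101 | 3Δ
t=7: Δ0=0101 Δ1=0001 | 1Δ
t=8: Δ0=0001 Δ1=0101 Δ2=0110 Δ3=1110 | 3Δ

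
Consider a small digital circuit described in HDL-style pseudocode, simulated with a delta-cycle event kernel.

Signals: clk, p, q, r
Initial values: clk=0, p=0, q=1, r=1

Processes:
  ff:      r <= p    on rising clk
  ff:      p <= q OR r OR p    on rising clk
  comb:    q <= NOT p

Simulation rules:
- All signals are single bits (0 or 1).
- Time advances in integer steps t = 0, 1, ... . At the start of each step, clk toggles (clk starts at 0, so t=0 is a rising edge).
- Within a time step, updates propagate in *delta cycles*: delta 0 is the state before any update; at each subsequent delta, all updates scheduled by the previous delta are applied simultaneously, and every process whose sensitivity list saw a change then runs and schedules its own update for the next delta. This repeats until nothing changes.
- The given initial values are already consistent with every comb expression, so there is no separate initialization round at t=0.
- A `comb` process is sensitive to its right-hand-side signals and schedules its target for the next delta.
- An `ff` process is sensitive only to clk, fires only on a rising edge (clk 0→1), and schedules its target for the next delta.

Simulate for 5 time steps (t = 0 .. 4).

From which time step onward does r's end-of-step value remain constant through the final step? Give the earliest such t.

2

t=0 Δ0: p=0 q=1 r=1 clk=0
  Δ1: clk:0→1
  Δ2: p:0→1, r:1→0
  Δ3: q:1→0
  (3Δ to stable)
t=1 Δ0: p=1 q=0 r=0 clk=1
  Δ1: clk:1→0
  (1Δ to stable)
t=2 Δ0: p=1 q=0 r=0 clk=0
  Δ1: clk:0→1
  Δ2: r:0→1
  (2Δ to stable)
t=3 Δ0: p=1 q=0 r=1 clk=1
  Δ1: clk:1→0
  (1Δ to stable)
t=4 Δ0: p=1 q=0 r=1 clk=0
  Δ1: clk:0→1
  (1Δ to stable)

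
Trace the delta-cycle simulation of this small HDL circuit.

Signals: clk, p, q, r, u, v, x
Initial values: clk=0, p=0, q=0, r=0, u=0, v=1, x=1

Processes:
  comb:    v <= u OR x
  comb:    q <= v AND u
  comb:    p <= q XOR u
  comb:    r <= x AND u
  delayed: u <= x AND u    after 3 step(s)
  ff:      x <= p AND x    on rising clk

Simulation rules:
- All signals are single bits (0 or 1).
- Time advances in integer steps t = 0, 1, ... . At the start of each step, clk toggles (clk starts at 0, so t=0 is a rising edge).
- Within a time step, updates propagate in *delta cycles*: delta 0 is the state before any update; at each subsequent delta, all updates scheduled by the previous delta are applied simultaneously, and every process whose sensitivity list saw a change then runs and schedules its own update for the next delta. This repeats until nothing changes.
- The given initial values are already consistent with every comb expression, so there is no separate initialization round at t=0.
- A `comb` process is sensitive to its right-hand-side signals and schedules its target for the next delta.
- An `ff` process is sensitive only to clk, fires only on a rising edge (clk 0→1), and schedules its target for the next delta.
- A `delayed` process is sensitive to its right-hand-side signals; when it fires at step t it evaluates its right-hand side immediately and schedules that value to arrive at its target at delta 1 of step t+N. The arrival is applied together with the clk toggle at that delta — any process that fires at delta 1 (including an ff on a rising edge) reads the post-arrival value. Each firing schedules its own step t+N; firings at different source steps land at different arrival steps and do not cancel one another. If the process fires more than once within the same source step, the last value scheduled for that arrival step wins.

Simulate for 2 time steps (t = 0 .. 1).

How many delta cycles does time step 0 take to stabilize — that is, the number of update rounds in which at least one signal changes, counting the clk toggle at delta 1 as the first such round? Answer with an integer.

3

t=0 Δ0: u=0 q=0 p=0 v=1 clk=0 r=0 x=1
  Δ1: clk:0→1
  Δ2: x:1→0
  Δ3: v:1→0
  (3Δ to stable)
t=1 Δ0: u=0 q=0 p=0 v=0 clk=1 r=0 x=0
  Δ1: clk:1→0
  (1Δ to stable)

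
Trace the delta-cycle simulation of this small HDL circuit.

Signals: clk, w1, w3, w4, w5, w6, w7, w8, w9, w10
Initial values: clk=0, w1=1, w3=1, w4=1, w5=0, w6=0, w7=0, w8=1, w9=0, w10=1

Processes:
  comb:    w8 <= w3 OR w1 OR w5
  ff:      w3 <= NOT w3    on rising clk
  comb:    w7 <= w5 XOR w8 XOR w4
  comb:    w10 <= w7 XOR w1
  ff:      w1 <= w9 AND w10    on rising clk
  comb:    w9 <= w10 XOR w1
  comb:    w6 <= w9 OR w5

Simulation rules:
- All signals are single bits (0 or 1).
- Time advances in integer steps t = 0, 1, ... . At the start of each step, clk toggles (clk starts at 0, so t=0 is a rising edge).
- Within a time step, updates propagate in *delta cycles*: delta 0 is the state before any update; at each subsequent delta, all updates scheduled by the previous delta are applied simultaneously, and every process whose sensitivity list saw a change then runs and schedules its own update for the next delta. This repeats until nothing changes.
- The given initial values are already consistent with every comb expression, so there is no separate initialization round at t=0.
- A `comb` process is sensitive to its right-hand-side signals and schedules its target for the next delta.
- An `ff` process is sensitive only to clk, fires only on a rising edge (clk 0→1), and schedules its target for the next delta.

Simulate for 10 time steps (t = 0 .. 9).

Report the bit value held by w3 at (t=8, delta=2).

t=0 Δ0: w1=1 w5=0 w3=1 clk=0 w8=1 w10=1 w9=0 w4=1 w6=0 w7=0
  Δ1: clk:0→1
  Δ2: w1:1→0, w3:1→0
  Δ3: w8:1→0, w10:1→0, w9:0→1
  Δ4: w9:1→0, w6:0→1, w7:0→1
  Δ5: w10:0→1, w6:1→0
  Δ6: w9:0→1
  Δ7: w6:0→1
  (7Δ to stable)
t=1 Δ0: w1=0 w5=0 w3=0 clk=1 w8=0 w10=1 w9=1 w4=1 w6=1 w7=1
  Δ1: clk:1→0
  (1Δ to stable)
t=2 Δ0: w1=0 w5=0 w3=0 clk=0 w8=0 w10=1 w9=1 w4=1 w6=1 w7=1
  Δ1: clk:0→1
  Δ2: w1:0→1, w3:0→1
  Δ3: w8:0→1, w10:1→0, w9:1→0
  Δ4: w9:0→1, w6:1→0, w7:1→0
  Δ5: w10:0→1, w6:0→1
  Δ6: w9:1→0
  Δ7: w6:1→0
  (7Δ to stable)
t=3 Δ0: w1=1 w5=0 w3=1 clk=1 w8=1 w10=1 w9=0 w4=1 w6=0 w7=0
  Δ1: clk:1→0
  (1Δ to stable)
t=4 Δ0: w1=1 w5=0 w3=1 clk=0 w8=1 w10=1 w9=0 w4=1 w6=0 w7=0
  Δ1: clk:0→1
  Δ2: w1:1→0, w3:1→0
  Δ3: w8:1→0, w10:1→0, w9:0→1
  Δ4: w9:1→0, w6:0→1, w7:0→1
  Δ5: w10:0→1, w6:1→0
  Δ6: w9:0→1
  Δ7: w6:0→1
  (7Δ to stable)
t=5 Δ0: w1=0 w5=0 w3=0 clk=1 w8=0 w10=1 w9=1 w4=1 w6=1 w7=1
  Δ1: clk:1→0
  (1Δ to stable)
t=6 Δ0: w1=0 w5=0 w3=0 clk=0 w8=0 w10=1 w9=1 w4=1 w6=1 w7=1
  Δ1: clk:0→1
  Δ2: w1:0→1, w3:0→1
  Δ3: w8:0→1, w10:1→0, w9:1→0
  Δ4: w9:0→1, w6:1→0, w7:1→0
  Δ5: w10:0→1, w6:0→1
  Δ6: w9:1→0
  Δ7: w6:1→0
  (7Δ to stable)
t=7 Δ0: w1=1 w5=0 w3=1 clk=1 w8=1 w10=1 w9=0 w4=1 w6=0 w7=0
  Δ1: clk:1→0
  (1Δ to stable)
t=8 Δ0: w1=1 w5=0 w3=1 clk=0 w8=1 w10=1 w9=0 w4=1 w6=0 w7=0
  Δ1: clk:0→1
  Δ2: w1:1→0, w3:1→0
  Δ3: w8:1→0, w10:1→0, w9:0→1
  Δ4: w9:1→0, w6:0→1, w7:0→1
  Δ5: w10:0→1, w6:1→0
  Δ6: w9:0→1
  Δ7: w6:0→1
  (7Δ to stable)
t=9 Δ0: w1=0 w5=0 w3=0 clk=1 w8=0 w10=1 w9=1 w4=1 w6=1 w7=1
  Δ1: clk:1→0
  (1Δ to stable)

0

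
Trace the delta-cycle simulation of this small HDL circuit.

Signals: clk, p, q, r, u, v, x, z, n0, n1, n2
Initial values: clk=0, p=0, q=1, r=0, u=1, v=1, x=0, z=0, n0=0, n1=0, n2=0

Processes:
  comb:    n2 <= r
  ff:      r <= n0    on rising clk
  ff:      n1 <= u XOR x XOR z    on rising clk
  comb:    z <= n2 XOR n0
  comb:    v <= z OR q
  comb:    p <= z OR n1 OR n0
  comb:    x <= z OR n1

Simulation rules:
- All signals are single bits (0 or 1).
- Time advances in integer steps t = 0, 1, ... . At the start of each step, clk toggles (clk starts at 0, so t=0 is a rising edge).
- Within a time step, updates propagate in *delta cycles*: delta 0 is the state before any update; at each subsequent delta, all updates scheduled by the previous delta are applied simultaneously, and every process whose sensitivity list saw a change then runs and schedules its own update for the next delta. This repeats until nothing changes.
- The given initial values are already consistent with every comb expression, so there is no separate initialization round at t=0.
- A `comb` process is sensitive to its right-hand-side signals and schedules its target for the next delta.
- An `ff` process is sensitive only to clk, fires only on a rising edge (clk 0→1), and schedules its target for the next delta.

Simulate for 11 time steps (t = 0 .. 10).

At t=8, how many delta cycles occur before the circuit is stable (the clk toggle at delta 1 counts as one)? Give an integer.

t=0 Δ0: n1=0 n0=0 p=0 v=1 n2=0 z=0 clk=0 r=0 q=1 x=0 u=1
  Δ1: clk:0→1
  Δ2: n1:0→1
  Δ3: p:0→1, x:0→1
  (3Δ to stable)
t=1 Δ0: n1=1 n0=0 p=1 v=1 n2=0 z=0 clk=1 r=0 q=1 x=1 u=1
  Δ1: clk:1→0
  (1Δ to stable)
t=2 Δ0: n1=1 n0=0 p=1 v=1 n2=0 z=0 clk=0 r=0 q=1 x=1 u=1
  Δ1: clk:0→1
  Δ2: n1:1→0
  Δ3: p:1→0, x:1→0
  (3Δ to stable)
t=3 Δ0: n1=0 n0=0 p=0 v=1 n2=0 z=0 clk=1 r=0 q=1 x=0 u=1
  Δ1: clk:1→0
  (1Δ to stable)
t=4 Δ0: n1=0 n0=0 p=0 v=1 n2=0 z=0 clk=0 r=0 q=1 x=0 u=1
  Δ1: clk:0→1
  Δ2: n1:0→1
  Δ3: p:0→1, x:0→1
  (3Δ to stable)
t=5 Δ0: n1=1 n0=0 p=1 v=1 n2=0 z=0 clk=1 r=0 q=1 x=1 u=1
  Δ1: clk:1→0
  (1Δ to stable)
t=6 Δ0: n1=1 n0=0 p=1 v=1 n2=0 z=0 clk=0 r=0 q=1 x=1 u=1
  Δ1: clk:0→1
  Δ2: n1:1→0
  Δ3: p:1→0, x:1→0
  (3Δ to stable)
t=7 Δ0: n1=0 n0=0 p=0 v=1 n2=0 z=0 clk=1 r=0 q=1 x=0 u=1
  Δ1: clk:1→0
  (1Δ to stable)
t=8 Δ0: n1=0 n0=0 p=0 v=1 n2=0 z=0 clk=0 r=0 q=1 x=0 u=1
  Δ1: clk:0→1
  Δ2: n1:0→1
  Δ3: p:0→1, x:0→1
  (3Δ to stable)
t=9 Δ0: n1=1 n0=0 p=1 v=1 n2=0 z=0 clk=1 r=0 q=1 x=1 u=1
  Δ1: clk:1→0
  (1Δ to stable)
t=10 Δ0: n1=1 n0=0 p=1 v=1 n2=0 z=0 clk=0 r=0 q=1 x=1 u=1
  Δ1: clk:0→1
  Δ2: n1:1→0
  Δ3: p:1→0, x:1→0
  (3Δ to stable)

3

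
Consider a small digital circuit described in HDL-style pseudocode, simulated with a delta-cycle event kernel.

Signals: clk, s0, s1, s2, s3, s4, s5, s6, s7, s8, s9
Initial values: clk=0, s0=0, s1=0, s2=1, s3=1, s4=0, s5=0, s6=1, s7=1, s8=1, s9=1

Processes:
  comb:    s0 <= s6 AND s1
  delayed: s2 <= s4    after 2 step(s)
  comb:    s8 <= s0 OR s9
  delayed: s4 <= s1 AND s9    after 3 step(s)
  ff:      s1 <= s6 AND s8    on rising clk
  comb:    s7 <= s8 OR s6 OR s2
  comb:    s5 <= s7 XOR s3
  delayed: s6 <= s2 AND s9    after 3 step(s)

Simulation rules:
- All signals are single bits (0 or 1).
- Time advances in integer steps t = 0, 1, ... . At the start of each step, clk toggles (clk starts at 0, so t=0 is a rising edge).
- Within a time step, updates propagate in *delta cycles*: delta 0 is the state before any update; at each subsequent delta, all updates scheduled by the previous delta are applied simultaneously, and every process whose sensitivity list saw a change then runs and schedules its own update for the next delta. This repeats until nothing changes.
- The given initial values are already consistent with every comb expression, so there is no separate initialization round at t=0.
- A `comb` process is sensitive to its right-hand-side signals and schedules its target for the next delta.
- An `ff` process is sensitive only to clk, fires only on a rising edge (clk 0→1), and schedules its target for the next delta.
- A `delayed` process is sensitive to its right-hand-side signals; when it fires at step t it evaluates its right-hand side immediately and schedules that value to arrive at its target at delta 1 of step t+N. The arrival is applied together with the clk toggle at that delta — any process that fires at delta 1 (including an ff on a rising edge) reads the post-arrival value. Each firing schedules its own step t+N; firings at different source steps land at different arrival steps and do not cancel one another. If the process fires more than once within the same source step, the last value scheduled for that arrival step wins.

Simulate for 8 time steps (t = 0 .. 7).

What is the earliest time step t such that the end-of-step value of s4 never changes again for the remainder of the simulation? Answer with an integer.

t=0 Δ0: s9=1 s3=1 s5=0 s0=0 s4=0 clk=0 s6=1 s8=1 s1=0 s2=1 s7=1
  Δ1: clk:0→1
  Δ2: s1:0→1
  Δ3: s0:0→1
  (3Δ to stable)
t=1 Δ0: s9=1 s3=1 s5=0 s0=1 s4=0 clk=1 s6=1 s8=1 s1=1 s2=1 s7=1
  Δ1: clk:1→0
  (1Δ to stable)
t=2 Δ0: s9=1 s3=1 s5=0 s0=1 s4=0 clk=0 s6=1 s8=1 s1=1 s2=1 s7=1
  Δ1: clk:0→1
  (1Δ to stable)
t=3 Δ0: s9=1 s3=1 s5=0 s0=1 s4=0 clk=1 s6=1 s8=1 s1=1 s2=1 s7=1
  Δ1: s4:0→1, clk:1→0
  (1Δ to stable)
t=4 Δ0: s9=1 s3=1 s5=0 s0=1 s4=1 clk=0 s6=1 s8=1 s1=1 s2=1 s7=1
  Δ1: clk:0→1
  (1Δ to stable)
t=5 Δ0: s9=1 s3=1 s5=0 s0=1 s4=1 clk=1 s6=1 s8=1 s1=1 s2=1 s7=1
  Δ1: clk:1→0
  (1Δ to stable)
t=6 Δ0: s9=1 s3=1 s5=0 s0=1 s4=1 clk=0 s6=1 s8=1 s1=1 s2=1 s7=1
  Δ1: clk:0→1
  (1Δ to stable)
t=7 Δ0: s9=1 s3=1 s5=0 s0=1 s4=1 clk=1 s6=1 s8=1 s1=1 s2=1 s7=1
  Δ1: clk:1→0
  (1Δ to stable)

3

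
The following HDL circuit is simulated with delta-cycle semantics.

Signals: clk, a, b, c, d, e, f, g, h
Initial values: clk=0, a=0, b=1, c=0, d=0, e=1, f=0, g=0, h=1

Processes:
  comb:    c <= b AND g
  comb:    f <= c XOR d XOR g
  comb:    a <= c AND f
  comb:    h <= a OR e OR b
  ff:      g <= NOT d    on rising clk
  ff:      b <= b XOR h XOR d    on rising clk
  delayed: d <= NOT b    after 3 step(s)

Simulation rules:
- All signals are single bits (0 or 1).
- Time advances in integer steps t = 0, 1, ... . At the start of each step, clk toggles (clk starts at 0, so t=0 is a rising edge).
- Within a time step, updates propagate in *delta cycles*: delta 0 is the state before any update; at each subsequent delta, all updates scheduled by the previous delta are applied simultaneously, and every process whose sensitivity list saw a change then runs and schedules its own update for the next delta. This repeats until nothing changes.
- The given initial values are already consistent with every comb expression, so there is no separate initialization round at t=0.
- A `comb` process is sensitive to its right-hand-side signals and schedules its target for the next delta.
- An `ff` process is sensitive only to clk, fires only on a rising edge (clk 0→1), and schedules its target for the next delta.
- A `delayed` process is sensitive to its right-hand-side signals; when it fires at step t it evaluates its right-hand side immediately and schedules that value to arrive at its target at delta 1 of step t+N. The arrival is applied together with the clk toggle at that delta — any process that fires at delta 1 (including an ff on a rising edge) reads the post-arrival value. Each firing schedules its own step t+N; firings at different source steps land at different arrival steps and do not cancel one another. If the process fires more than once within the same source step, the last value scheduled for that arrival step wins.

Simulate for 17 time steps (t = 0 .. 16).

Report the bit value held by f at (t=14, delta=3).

1

t=0 Δ0: b=1 f=0 a=0 g=0 e=1 d=0 c=0 h=1 clk=0
  Δ1: clk:0→1
  Δ2: b:1→0, g:0→1
  Δ3: f:0→1
  (3Δ to stable)
t=1 Δ0: b=0 f=1 a=0 g=1 e=1 d=0 c=0 h=1 clk=1
  Δ1: clk:1→0
  (1Δ to stable)
t=2 Δ0: b=0 f=1 a=0 g=1 e=1 d=0 c=0 h=1 clk=0
  Δ1: clk:0→1
  Δ2: b:0→1
  Δ3: c:0→1
  Δ4: f:1→0, a:0→1
  Δ5: a:1→0
  (5Δ to stable)
t=3 Δ0: b=1 f=0 a=0 g=1 e=1 d=0 c=1 h=1 clk=1
  Δ1: d:0→1, clk:1→0
  Δ2: f:0→1
  Δ3: a:0→1
  (3Δ to stable)
t=4 Δ0: b=1 f=1 a=1 g=1 e=1 d=1 c=1 h=1 clk=0
  Δ1: clk:0→1
  Δ2: g:1→0
  Δ3: f:1→0, c:1→0
  Δ4: f:0→1, a:1→0
  (4Δ to stable)
t=5 Δ0: b=1 f=1 a=0 g=0 e=1 d=1 c=0 h=1 clk=1
  Δ1: d:1→0, clk:1→0
  Δ2: f:1→0
  (2Δ to stable)
t=6 Δ0: b=1 f=0 a=0 g=0 e=1 d=0 c=0 h=1 clk=0
  Δ1: clk:0→1
  Δ2: b:1→0, g:0→1
  Δ3: f:0→1
  (3Δ to stable)
t=7 Δ0: b=0 f=1 a=0 g=1 e=1 d=0 c=0 h=1 clk=1
  Δ1: clk:1→0
  (1Δ to stable)
t=8 Δ0: b=0 f=1 a=0 g=1 e=1 d=0 c=0 h=1 clk=0
  Δ1: clk:0→1
  Δ2: b:0→1
  Δ3: c:0→1
  Δ4: f:1→0, a:0→1
  Δ5: a:1→0
  (5Δ to stable)
t=9 Δ0: b=1 f=0 a=0 g=1 e=1 d=0 c=1 h=1 clk=1
  Δ1: d:0→1, clk:1→0
  Δ2: f:0→1
  Δ3: a:0→1
  (3Δ to stable)
t=10 Δ0: b=1 f=1 a=1 g=1 e=1 d=1 c=1 h=1 clk=0
  Δ1: clk:0→1
  Δ2: g:1→0
  Δ3: f:1→0, c:1→0
  Δ4: f:0→1, a:1→0
  (4Δ to stable)
t=11 Δ0: b=1 f=1 a=0 g=0 e=1 d=1 c=0 h=1 clk=1
  Δ1: d:1→0, clk:1→0
  Δ2: f:1→0
  (2Δ to stable)
t=12 Δ0: b=1 f=0 a=0 g=0 e=1 d=0 c=0 h=1 clk=0
  Δ1: clk:0→1
  Δ2: b:1→0, g:0→1
  Δ3: f:0→1
  (3Δ to stable)
t=13 Δ0: b=0 f=1 a=0 g=1 e=1 d=0 c=0 h=1 clk=1
  Δ1: clk:1→0
  (1Δ to stable)
t=14 Δ0: b=0 f=1 a=0 g=1 e=1 d=0 c=0 h=1 clk=0
  Δ1: clk:0→1
  Δ2: b:0→1
  Δ3: c:0→1
  Δ4: f:1→0, a:0→1
  Δ5: a:1→0
  (5Δ to stable)
t=15 Δ0: b=1 f=0 a=0 g=1 e=1 d=0 c=1 h=1 clk=1
  Δ1: d:0→1, clk:1→0
  Δ2: f:0→1
  Δ3: a:0→1
  (3Δ to stable)
t=16 Δ0: b=1 f=1 a=1 g=1 e=1 d=1 c=1 h=1 clk=0
  Δ1: clk:0→1
  Δ2: g:1→0
  Δ3: f:1→0, c:1→0
  Δ4: f:0→1, a:1→0
  (4Δ to stable)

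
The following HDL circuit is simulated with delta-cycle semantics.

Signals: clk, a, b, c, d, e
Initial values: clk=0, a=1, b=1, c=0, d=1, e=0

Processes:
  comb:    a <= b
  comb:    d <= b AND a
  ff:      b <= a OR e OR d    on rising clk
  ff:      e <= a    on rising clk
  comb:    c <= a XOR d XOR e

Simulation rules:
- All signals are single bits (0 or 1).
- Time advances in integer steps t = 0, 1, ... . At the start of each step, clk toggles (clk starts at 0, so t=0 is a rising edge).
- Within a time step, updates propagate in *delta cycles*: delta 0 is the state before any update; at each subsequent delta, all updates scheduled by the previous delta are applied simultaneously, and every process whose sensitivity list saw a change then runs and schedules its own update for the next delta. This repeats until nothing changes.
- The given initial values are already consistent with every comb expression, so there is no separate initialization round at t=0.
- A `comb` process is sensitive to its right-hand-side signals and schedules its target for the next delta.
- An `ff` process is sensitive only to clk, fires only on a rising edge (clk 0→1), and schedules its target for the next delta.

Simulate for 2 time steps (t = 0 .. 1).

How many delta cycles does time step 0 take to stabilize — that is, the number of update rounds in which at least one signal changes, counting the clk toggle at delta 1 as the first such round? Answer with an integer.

3

t0.Δ0 a=1 c=0 clk=0 e=0 d=1 b=1
t0.Δ1 a=1 c=0 clk=1 e=0 d=1 b=1
t0.Δ2 a=1 c=0 clk=1 e=1 d=1 b=1
t0.Δ3 a=1 c=1 clk=1 e=1 d=1 b=1
t1.Δ0 a=1 c=1 clk=1 e=1 d=1 b=1
t1.Δ1 a=1 c=1 clk=0 e=1 d=1 b=1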